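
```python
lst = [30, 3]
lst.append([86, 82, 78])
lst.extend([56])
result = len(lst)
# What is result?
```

After line 1: lst = [30, 3]
After line 2 (append adds [86, 82, 78] as single element): lst = [30, 3, [86, 82, 78]]
After line 3 (extend unpacks [56], adds 56): lst = [30, 3, [86, 82, 78], 56]
After line 4: result = len(lst) = 4

4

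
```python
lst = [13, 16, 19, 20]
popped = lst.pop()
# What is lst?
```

[13, 16, 19]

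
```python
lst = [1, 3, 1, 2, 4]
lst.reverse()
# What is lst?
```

[4, 2, 1, 3, 1]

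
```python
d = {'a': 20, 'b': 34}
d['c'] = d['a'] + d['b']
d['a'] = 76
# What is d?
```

After line 1: d = {'a': 20, 'b': 34}
After line 2 (d['c'] = 20 + 34): d = {'a': 20, 'b': 34, 'c': 54}
After line 3: d = {'a': 76, 'b': 34, 'c': 54}

{'a': 76, 'b': 34, 'c': 54}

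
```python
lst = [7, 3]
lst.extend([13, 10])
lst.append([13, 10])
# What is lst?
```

After line 1: lst = [7, 3]
After line 2 (extend unpacks [13, 10]): lst = [7, 3, 13, 10]
After line 3 (append adds [13, 10] as single element): lst = [7, 3, 13, 10, [13, 10]]

[7, 3, 13, 10, [13, 10]]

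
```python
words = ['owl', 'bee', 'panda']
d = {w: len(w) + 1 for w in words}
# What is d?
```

{'owl': 4, 'bee': 4, 'panda': 6}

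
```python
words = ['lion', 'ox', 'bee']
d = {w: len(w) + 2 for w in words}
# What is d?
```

{'lion': 6, 'ox': 4, 'bee': 5}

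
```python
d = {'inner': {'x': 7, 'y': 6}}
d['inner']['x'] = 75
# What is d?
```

After line 1: d = {'inner': {'x': 7, 'y': 6}}
After line 2 (inner x overwritten): d = {'inner': {'x': 75, 'y': 6}}

{'inner': {'x': 75, 'y': 6}}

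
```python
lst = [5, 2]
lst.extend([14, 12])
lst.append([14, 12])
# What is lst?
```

After line 1: lst = [5, 2]
After line 2 (extend unpacks [14, 12]): lst = [5, 2, 14, 12]
After line 3 (append adds [14, 12] as single element): lst = [5, 2, 14, 12, [14, 12]]

[5, 2, 14, 12, [14, 12]]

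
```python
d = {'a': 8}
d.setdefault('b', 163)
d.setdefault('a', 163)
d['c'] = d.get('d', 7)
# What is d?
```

After line 1: d = {'a': 8}
After line 2 (setdefault adds 'b'=163): d = {'a': 8, 'b': 163}
After line 3 (setdefault 'a' no-op, already exists): d = {'a': 8, 'b': 163}
After line 4 (get('d', 7) returns default since 'd' not in d): d = {'a': 8, 'b': 163, 'c': 7}

{'a': 8, 'b': 163, 'c': 7}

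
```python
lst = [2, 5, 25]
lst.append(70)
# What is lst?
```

[2, 5, 25, 70]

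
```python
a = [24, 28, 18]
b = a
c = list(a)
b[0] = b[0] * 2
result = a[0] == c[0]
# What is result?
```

After line 1: a = [24, 28, 18]
After line 2 (b = a, alias): a = [24, 28, 18], b = [24, 28, 18]
After line 3 (c = list(a) is a copy, new object): c = [24, 28, 18]
After line 4 (b[0] = 24 * 2 = 48; mutates shared a/b): a = b = [48, 28, 18], c = [24, 28, 18]
After line 5 (a[0] = 48, c[0] = 24; result = False)

False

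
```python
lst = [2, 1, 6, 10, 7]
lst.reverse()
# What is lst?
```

[7, 10, 6, 1, 2]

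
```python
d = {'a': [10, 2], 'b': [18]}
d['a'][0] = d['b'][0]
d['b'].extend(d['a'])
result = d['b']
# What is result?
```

After line 1: d = {'a': [10, 2], 'b': [18]}
After line 2 (a[0] = b[0] = 18): d = {'a': [18, 2], 'b': [18]}
After line 3 (b.extend(a) appends [18, 2]): d = {'a': [18, 2], 'b': [18, 18, 2]}
After line 4: result = d['b'] = [18, 18, 2]

[18, 18, 2]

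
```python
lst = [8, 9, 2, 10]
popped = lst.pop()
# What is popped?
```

10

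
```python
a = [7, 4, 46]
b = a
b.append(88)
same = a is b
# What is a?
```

After line 1: a = [7, 4, 46]
After line 2 (b = a is an alias, same object): a = [7, 4, 46], b = [7, 4, 46]
After line 3 (b.append mutates the shared list): a = [7, 4, 46, 88], b = [7, 4, 46, 88]
After line 4 (same = a is b; same object -> True): same = True

[7, 4, 46, 88]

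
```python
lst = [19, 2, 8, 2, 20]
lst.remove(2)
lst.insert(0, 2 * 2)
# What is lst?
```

After line 1: lst = [19, 2, 8, 2, 20]
After line 2 (remove first 2): lst = [19, 8, 2, 20]
After line 3 (insert 4 at index 0): lst = [4, 19, 8, 2, 20]

[4, 19, 8, 2, 20]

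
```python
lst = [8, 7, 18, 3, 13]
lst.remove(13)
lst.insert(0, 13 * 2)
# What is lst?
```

After line 1: lst = [8, 7, 18, 3, 13]
After line 2 (remove first 13): lst = [8, 7, 18, 3]
After line 3 (insert 26 at index 0): lst = [26, 8, 7, 18, 3]

[26, 8, 7, 18, 3]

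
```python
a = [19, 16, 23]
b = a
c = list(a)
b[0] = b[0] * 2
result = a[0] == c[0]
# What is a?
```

After line 1: a = [19, 16, 23]
After line 2 (b = a, alias): a = [19, 16, 23], b = [19, 16, 23]
After line 3 (c = list(a) is a copy, new object): c = [19, 16, 23]
After line 4 (b[0] = 19 * 2 = 38; mutates shared a/b): a = b = [38, 16, 23], c = [19, 16, 23]
After line 5 (a[0] = 38, c[0] = 19; result = False)

[38, 16, 23]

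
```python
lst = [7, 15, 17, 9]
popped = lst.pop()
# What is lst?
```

[7, 15, 17]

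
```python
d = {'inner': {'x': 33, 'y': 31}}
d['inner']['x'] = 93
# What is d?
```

After line 1: d = {'inner': {'x': 33, 'y': 31}}
After line 2 (inner x overwritten): d = {'inner': {'x': 93, 'y': 31}}

{'inner': {'x': 93, 'y': 31}}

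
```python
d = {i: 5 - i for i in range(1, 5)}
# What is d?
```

{1: 4, 2: 3, 3: 2, 4: 1}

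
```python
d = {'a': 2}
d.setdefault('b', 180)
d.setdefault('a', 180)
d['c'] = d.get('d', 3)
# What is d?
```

After line 1: d = {'a': 2}
After line 2 (setdefault adds 'b'=180): d = {'a': 2, 'b': 180}
After line 3 (setdefault 'a' no-op, already exists): d = {'a': 2, 'b': 180}
After line 4 (get('d', 3) returns default since 'd' not in d): d = {'a': 2, 'b': 180, 'c': 3}

{'a': 2, 'b': 180, 'c': 3}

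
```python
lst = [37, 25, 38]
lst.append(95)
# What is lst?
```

[37, 25, 38, 95]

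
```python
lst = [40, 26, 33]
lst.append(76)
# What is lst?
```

[40, 26, 33, 76]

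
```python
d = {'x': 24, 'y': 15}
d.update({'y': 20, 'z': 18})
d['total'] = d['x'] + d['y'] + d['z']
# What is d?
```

After line 1: d = {'x': 24, 'y': 15}
After line 2 (y overwritten, z added): d = {'x': 24, 'y': 20, 'z': 18}
After line 3 (total = 24 + 20 + 18 = 62): d = {'x': 24, 'y': 20, 'z': 18, 'total': 62}

{'x': 24, 'y': 20, 'z': 18, 'total': 62}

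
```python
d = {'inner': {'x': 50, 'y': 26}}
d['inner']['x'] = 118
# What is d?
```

After line 1: d = {'inner': {'x': 50, 'y': 26}}
After line 2 (inner x overwritten): d = {'inner': {'x': 118, 'y': 26}}

{'inner': {'x': 118, 'y': 26}}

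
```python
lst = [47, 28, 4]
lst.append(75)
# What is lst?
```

[47, 28, 4, 75]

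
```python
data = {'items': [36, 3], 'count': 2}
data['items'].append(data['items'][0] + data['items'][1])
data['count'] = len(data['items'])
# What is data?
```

After line 1: data = {'items': [36, 3], 'count': 2}
After line 2 (append 36 + 3 = 39): data = {'items': [36, 3, 39], 'count': 2}
After line 3 (count = len(items) = 3): data = {'items': [36, 3, 39], 'count': 3}

{'items': [36, 3, 39], 'count': 3}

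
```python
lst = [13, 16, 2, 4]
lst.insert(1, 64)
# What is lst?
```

[13, 64, 16, 2, 4]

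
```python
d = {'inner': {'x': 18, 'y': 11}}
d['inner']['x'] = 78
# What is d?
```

After line 1: d = {'inner': {'x': 18, 'y': 11}}
After line 2 (inner x overwritten): d = {'inner': {'x': 78, 'y': 11}}

{'inner': {'x': 78, 'y': 11}}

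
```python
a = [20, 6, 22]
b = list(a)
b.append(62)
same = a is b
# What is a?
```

After line 1: a = [20, 6, 22]
After line 2 (b = list(a) is a shallow copy, new object): a = [20, 6, 22], b = [20, 6, 22]
After line 3 (append only mutates b): a = [20, 6, 22], b = [20, 6, 22, 62]
After line 4 (same = a is b; different objects -> False): same = False

[20, 6, 22]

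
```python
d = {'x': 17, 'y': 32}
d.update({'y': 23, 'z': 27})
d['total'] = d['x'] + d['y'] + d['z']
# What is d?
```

After line 1: d = {'x': 17, 'y': 32}
After line 2 (y overwritten, z added): d = {'x': 17, 'y': 23, 'z': 27}
After line 3 (total = 17 + 23 + 27 = 67): d = {'x': 17, 'y': 23, 'z': 27, 'total': 67}

{'x': 17, 'y': 23, 'z': 27, 'total': 67}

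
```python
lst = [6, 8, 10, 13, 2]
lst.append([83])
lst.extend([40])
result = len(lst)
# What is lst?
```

After line 1: lst = [6, 8, 10, 13, 2]
After line 2 (append adds [83] as single element): lst = [6, 8, 10, 13, 2, [83]]
After line 3 (extend unpacks [40], adds 40): lst = [6, 8, 10, 13, 2, [83], 40]
After line 4: result = len(lst) = 7

[6, 8, 10, 13, 2, [83], 40]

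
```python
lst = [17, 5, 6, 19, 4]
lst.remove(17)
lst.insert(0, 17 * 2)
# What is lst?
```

After line 1: lst = [17, 5, 6, 19, 4]
After line 2 (remove first 17): lst = [5, 6, 19, 4]
After line 3 (insert 34 at index 0): lst = [34, 5, 6, 19, 4]

[34, 5, 6, 19, 4]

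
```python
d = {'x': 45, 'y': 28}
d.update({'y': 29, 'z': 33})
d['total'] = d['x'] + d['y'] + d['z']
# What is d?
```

After line 1: d = {'x': 45, 'y': 28}
After line 2 (y overwritten, z added): d = {'x': 45, 'y': 29, 'z': 33}
After line 3 (total = 45 + 29 + 33 = 107): d = {'x': 45, 'y': 29, 'z': 33, 'total': 107}

{'x': 45, 'y': 29, 'z': 33, 'total': 107}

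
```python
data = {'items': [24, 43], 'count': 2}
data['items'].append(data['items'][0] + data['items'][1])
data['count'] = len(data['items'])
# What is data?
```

After line 1: data = {'items': [24, 43], 'count': 2}
After line 2 (append 24 + 43 = 67): data = {'items': [24, 43, 67], 'count': 2}
After line 3 (count = len(items) = 3): data = {'items': [24, 43, 67], 'count': 3}

{'items': [24, 43, 67], 'count': 3}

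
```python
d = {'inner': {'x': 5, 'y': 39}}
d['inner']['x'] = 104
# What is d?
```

After line 1: d = {'inner': {'x': 5, 'y': 39}}
After line 2 (inner x overwritten): d = {'inner': {'x': 104, 'y': 39}}

{'inner': {'x': 104, 'y': 39}}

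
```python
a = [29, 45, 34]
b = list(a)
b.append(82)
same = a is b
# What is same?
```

After line 1: a = [29, 45, 34]
After line 2 (b = list(a) is a shallow copy, new object): a = [29, 45, 34], b = [29, 45, 34]
After line 3 (append only mutates b): a = [29, 45, 34], b = [29, 45, 34, 82]
After line 4 (same = a is b; different objects -> False): same = False

False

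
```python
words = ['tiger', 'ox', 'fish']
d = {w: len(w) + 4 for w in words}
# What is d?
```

{'tiger': 9, 'ox': 6, 'fish': 8}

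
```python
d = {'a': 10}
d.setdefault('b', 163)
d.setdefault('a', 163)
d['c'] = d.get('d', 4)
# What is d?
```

After line 1: d = {'a': 10}
After line 2 (setdefault adds 'b'=163): d = {'a': 10, 'b': 163}
After line 3 (setdefault 'a' no-op, already exists): d = {'a': 10, 'b': 163}
After line 4 (get('d', 4) returns default since 'd' not in d): d = {'a': 10, 'b': 163, 'c': 4}

{'a': 10, 'b': 163, 'c': 4}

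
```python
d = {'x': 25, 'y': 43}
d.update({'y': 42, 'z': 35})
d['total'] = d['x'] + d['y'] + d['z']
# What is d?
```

After line 1: d = {'x': 25, 'y': 43}
After line 2 (y overwritten, z added): d = {'x': 25, 'y': 42, 'z': 35}
After line 3 (total = 25 + 42 + 35 = 102): d = {'x': 25, 'y': 42, 'z': 35, 'total': 102}

{'x': 25, 'y': 42, 'z': 35, 'total': 102}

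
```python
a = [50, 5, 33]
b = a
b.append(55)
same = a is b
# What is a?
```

After line 1: a = [50, 5, 33]
After line 2 (b = a is an alias, same object): a = [50, 5, 33], b = [50, 5, 33]
After line 3 (b.append mutates the shared list): a = [50, 5, 33, 55], b = [50, 5, 33, 55]
After line 4 (same = a is b; same object -> True): same = True

[50, 5, 33, 55]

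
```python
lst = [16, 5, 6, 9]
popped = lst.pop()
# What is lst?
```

[16, 5, 6]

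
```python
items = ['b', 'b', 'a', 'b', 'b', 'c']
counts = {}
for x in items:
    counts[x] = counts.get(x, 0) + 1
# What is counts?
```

Initial: counts = {}, items = ['b', 'b', 'a', 'b', 'b', 'c']
See 'b': counts = {'b': 1}
See 'b': counts = {'b': 2}
See 'a': counts = {'b': 2, 'a': 1}
See 'b': counts = {'b': 3, 'a': 1}
See 'b': counts = {'b': 4, 'a': 1}
See 'c': counts = {'b': 4, 'a': 1, 'c': 1}

{'b': 4, 'a': 1, 'c': 1}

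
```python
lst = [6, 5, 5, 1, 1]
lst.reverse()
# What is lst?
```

[1, 1, 5, 5, 6]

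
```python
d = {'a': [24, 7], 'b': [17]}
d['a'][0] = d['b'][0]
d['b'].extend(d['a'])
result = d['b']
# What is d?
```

After line 1: d = {'a': [24, 7], 'b': [17]}
After line 2 (a[0] = b[0] = 17): d = {'a': [17, 7], 'b': [17]}
After line 3 (b.extend(a) appends [17, 7]): d = {'a': [17, 7], 'b': [17, 17, 7]}
After line 4: result = d['b'] = [17, 17, 7]

{'a': [17, 7], 'b': [17, 17, 7]}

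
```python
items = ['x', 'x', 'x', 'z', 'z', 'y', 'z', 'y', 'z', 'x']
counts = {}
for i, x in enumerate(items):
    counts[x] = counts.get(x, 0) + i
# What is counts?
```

Initial: counts = {}, items = ['x', 'x', 'x', 'z', 'z', 'y', 'z', 'y', 'z', 'x']
i=0, x='x': counts = {'x': 0}
i=1, x='x': counts = {'x': 1}
i=2, x='x': counts = {'x': 3}
i=3, x='z': counts = {'x': 3, 'z': 3}
i=4, x='z': counts = {'x': 3, 'z': 7}
i=5, x='y': counts = {'x': 3, 'z': 7, 'y': 5}
i=6, x='z': counts = {'x': 3, 'z': 13, 'y': 5}
i=7, x='y': counts = {'x': 3, 'z': 13, 'y': 12}
i=8, x='z': counts = {'x': 3, 'z': 21, 'y': 12}
i=9, x='x': counts = {'x': 12, 'z': 21, 'y': 12}

{'x': 12, 'z': 21, 'y': 12}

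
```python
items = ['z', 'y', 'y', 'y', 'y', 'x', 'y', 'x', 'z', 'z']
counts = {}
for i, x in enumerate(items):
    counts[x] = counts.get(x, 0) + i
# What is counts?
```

Initial: counts = {}, items = ['z', 'y', 'y', 'y', 'y', 'x', 'y', 'x', 'z', 'z']
i=0, x='z': counts = {'z': 0}
i=1, x='y': counts = {'z': 0, 'y': 1}
i=2, x='y': counts = {'z': 0, 'y': 3}
i=3, x='y': counts = {'z': 0, 'y': 6}
i=4, x='y': counts = {'z': 0, 'y': 10}
i=5, x='x': counts = {'z': 0, 'y': 10, 'x': 5}
i=6, x='y': counts = {'z': 0, 'y': 16, 'x': 5}
i=7, x='x': counts = {'z': 0, 'y': 16, 'x': 12}
i=8, x='z': counts = {'z': 8, 'y': 16, 'x': 12}
i=9, x='z': counts = {'z': 17, 'y': 16, 'x': 12}

{'z': 17, 'y': 16, 'x': 12}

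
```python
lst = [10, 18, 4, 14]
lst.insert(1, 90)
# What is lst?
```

[10, 90, 18, 4, 14]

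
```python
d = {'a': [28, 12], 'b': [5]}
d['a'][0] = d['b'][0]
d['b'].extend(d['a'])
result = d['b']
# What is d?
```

After line 1: d = {'a': [28, 12], 'b': [5]}
After line 2 (a[0] = b[0] = 5): d = {'a': [5, 12], 'b': [5]}
After line 3 (b.extend(a) appends [5, 12]): d = {'a': [5, 12], 'b': [5, 5, 12]}
After line 4: result = d['b'] = [5, 5, 12]

{'a': [5, 12], 'b': [5, 5, 12]}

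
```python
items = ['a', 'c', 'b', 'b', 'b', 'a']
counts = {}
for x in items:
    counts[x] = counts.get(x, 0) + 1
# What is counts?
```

Initial: counts = {}, items = ['a', 'c', 'b', 'b', 'b', 'a']
See 'a': counts = {'a': 1}
See 'c': counts = {'a': 1, 'c': 1}
See 'b': counts = {'a': 1, 'c': 1, 'b': 1}
See 'b': counts = {'a': 1, 'c': 1, 'b': 2}
See 'b': counts = {'a': 1, 'c': 1, 'b': 3}
See 'a': counts = {'a': 2, 'c': 1, 'b': 3}

{'a': 2, 'c': 1, 'b': 3}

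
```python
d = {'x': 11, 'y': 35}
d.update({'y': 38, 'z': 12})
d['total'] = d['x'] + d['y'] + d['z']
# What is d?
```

After line 1: d = {'x': 11, 'y': 35}
After line 2 (y overwritten, z added): d = {'x': 11, 'y': 38, 'z': 12}
After line 3 (total = 11 + 38 + 12 = 61): d = {'x': 11, 'y': 38, 'z': 12, 'total': 61}

{'x': 11, 'y': 38, 'z': 12, 'total': 61}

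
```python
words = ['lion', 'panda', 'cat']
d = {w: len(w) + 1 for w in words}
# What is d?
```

{'lion': 5, 'panda': 6, 'cat': 4}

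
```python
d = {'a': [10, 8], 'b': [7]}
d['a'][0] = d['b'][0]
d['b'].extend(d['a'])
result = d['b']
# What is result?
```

After line 1: d = {'a': [10, 8], 'b': [7]}
After line 2 (a[0] = b[0] = 7): d = {'a': [7, 8], 'b': [7]}
After line 3 (b.extend(a) appends [7, 8]): d = {'a': [7, 8], 'b': [7, 7, 8]}
After line 4: result = d['b'] = [7, 7, 8]

[7, 7, 8]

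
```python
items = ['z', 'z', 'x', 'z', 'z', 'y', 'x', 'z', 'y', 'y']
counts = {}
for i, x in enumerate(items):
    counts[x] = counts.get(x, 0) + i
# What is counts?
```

Initial: counts = {}, items = ['z', 'z', 'x', 'z', 'z', 'y', 'x', 'z', 'y', 'y']
i=0, x='z': counts = {'z': 0}
i=1, x='z': counts = {'z': 1}
i=2, x='x': counts = {'z': 1, 'x': 2}
i=3, x='z': counts = {'z': 4, 'x': 2}
i=4, x='z': counts = {'z': 8, 'x': 2}
i=5, x='y': counts = {'z': 8, 'x': 2, 'y': 5}
i=6, x='x': counts = {'z': 8, 'x': 8, 'y': 5}
i=7, x='z': counts = {'z': 15, 'x': 8, 'y': 5}
i=8, x='y': counts = {'z': 15, 'x': 8, 'y': 13}
i=9, x='y': counts = {'z': 15, 'x': 8, 'y': 22}

{'z': 15, 'x': 8, 'y': 22}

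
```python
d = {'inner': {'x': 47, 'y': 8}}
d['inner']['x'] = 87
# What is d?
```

After line 1: d = {'inner': {'x': 47, 'y': 8}}
After line 2 (inner x overwritten): d = {'inner': {'x': 87, 'y': 8}}

{'inner': {'x': 87, 'y': 8}}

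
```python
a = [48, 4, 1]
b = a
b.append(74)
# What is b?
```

After line 1: a = [48, 4, 1]
After line 2 (b = a is an alias, same object): a = [48, 4, 1], b = [48, 4, 1]
After line 3 (b.append mutates the shared list): a = [48, 4, 1, 74], b = [48, 4, 1, 74]

[48, 4, 1, 74]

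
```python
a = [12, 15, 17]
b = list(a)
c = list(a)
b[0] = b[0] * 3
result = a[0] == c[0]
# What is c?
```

After line 1: a = [12, 15, 17]
After line 2 (b = list(a), copy): a = [12, 15, 17], b = [12, 15, 17]
After line 3 (c = list(a) is a copy, new object): c = [12, 15, 17]
After line 4 (b[0] = 12 * 3 = 36; only b mutates (copy)): a = [12, 15, 17], b = [36, 15, 17], c = [12, 15, 17]
After line 5 (a[0] = 12, c[0] = 12; result = True)

[12, 15, 17]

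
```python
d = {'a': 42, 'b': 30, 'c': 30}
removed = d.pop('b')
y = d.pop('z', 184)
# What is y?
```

After line 1: d = {'a': 42, 'b': 30, 'c': 30}
After line 2 (pop 'b' returns 30): d = {'a': 42, 'c': 30}, removed = 30
After line 3 (pop 'z' missing, returns default 184): d = {'a': 42, 'c': 30}, y = 184

184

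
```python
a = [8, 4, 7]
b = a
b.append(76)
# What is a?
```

After line 1: a = [8, 4, 7]
After line 2 (b = a is an alias, same object): a = [8, 4, 7], b = [8, 4, 7]
After line 3 (b.append mutates the shared list): a = [8, 4, 7, 76], b = [8, 4, 7, 76]

[8, 4, 7, 76]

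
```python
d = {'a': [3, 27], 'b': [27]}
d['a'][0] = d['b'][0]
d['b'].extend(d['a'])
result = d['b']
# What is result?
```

After line 1: d = {'a': [3, 27], 'b': [27]}
After line 2 (a[0] = b[0] = 27): d = {'a': [27, 27], 'b': [27]}
After line 3 (b.extend(a) appends [27, 27]): d = {'a': [27, 27], 'b': [27, 27, 27]}
After line 4: result = d['b'] = [27, 27, 27]

[27, 27, 27]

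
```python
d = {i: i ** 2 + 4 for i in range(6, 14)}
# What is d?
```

{6: 40, 7: 53, 8: 68, 9: 85, 10: 104, 11: 125, 12: 148, 13: 173}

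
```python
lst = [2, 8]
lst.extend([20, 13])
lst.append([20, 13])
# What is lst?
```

After line 1: lst = [2, 8]
After line 2 (extend unpacks [20, 13]): lst = [2, 8, 20, 13]
After line 3 (append adds [20, 13] as single element): lst = [2, 8, 20, 13, [20, 13]]

[2, 8, 20, 13, [20, 13]]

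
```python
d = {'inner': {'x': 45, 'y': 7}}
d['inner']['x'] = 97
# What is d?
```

After line 1: d = {'inner': {'x': 45, 'y': 7}}
After line 2 (inner x overwritten): d = {'inner': {'x': 97, 'y': 7}}

{'inner': {'x': 97, 'y': 7}}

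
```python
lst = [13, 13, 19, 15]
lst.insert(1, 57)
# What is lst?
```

[13, 57, 13, 19, 15]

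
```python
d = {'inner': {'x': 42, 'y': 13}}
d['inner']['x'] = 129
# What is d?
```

After line 1: d = {'inner': {'x': 42, 'y': 13}}
After line 2 (inner x overwritten): d = {'inner': {'x': 129, 'y': 13}}

{'inner': {'x': 129, 'y': 13}}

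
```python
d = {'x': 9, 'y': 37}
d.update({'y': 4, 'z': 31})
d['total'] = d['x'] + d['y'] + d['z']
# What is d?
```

After line 1: d = {'x': 9, 'y': 37}
After line 2 (y overwritten, z added): d = {'x': 9, 'y': 4, 'z': 31}
After line 3 (total = 9 + 4 + 31 = 44): d = {'x': 9, 'y': 4, 'z': 31, 'total': 44}

{'x': 9, 'y': 4, 'z': 31, 'total': 44}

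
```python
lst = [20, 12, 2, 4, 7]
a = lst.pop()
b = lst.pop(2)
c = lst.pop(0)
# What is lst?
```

After line 1: lst = [20, 12, 2, 4, 7]
After line 2 (pop() -> a = 7): lst = [20, 12, 2, 4]
After line 3 (pop(2) -> b = 2): lst = [20, 12, 4]
After line 4 (pop(0) -> c = 20): lst = [12, 4]

[12, 4]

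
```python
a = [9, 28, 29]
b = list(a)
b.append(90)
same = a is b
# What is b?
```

After line 1: a = [9, 28, 29]
After line 2 (b = list(a) is a shallow copy, new object): a = [9, 28, 29], b = [9, 28, 29]
After line 3 (append only mutates b): a = [9, 28, 29], b = [9, 28, 29, 90]
After line 4 (same = a is b; different objects -> False): same = False

[9, 28, 29, 90]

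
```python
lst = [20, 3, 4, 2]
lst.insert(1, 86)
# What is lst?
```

[20, 86, 3, 4, 2]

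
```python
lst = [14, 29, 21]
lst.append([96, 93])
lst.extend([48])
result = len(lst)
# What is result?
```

After line 1: lst = [14, 29, 21]
After line 2 (append adds [96, 93] as single element): lst = [14, 29, 21, [96, 93]]
After line 3 (extend unpacks [48], adds 48): lst = [14, 29, 21, [96, 93], 48]
After line 4: result = len(lst) = 5

5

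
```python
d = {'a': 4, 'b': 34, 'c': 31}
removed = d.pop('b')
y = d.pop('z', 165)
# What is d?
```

After line 1: d = {'a': 4, 'b': 34, 'c': 31}
After line 2 (pop 'b' returns 34): d = {'a': 4, 'c': 31}, removed = 34
After line 3 (pop 'z' missing, returns default 165): d = {'a': 4, 'c': 31}, y = 165

{'a': 4, 'c': 31}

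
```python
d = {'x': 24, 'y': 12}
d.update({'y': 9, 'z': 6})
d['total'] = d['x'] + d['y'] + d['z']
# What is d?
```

After line 1: d = {'x': 24, 'y': 12}
After line 2 (y overwritten, z added): d = {'x': 24, 'y': 9, 'z': 6}
After line 3 (total = 24 + 9 + 6 = 39): d = {'x': 24, 'y': 9, 'z': 6, 'total': 39}

{'x': 24, 'y': 9, 'z': 6, 'total': 39}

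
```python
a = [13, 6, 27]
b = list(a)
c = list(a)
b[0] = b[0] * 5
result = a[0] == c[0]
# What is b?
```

After line 1: a = [13, 6, 27]
After line 2 (b = list(a), copy): a = [13, 6, 27], b = [13, 6, 27]
After line 3 (c = list(a) is a copy, new object): c = [13, 6, 27]
After line 4 (b[0] = 13 * 5 = 65; only b mutates (copy)): a = [13, 6, 27], b = [65, 6, 27], c = [13, 6, 27]
After line 5 (a[0] = 13, c[0] = 13; result = True)

[65, 6, 27]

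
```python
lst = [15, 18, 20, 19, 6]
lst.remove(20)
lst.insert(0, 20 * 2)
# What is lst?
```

After line 1: lst = [15, 18, 20, 19, 6]
After line 2 (remove first 20): lst = [15, 18, 19, 6]
After line 3 (insert 40 at index 0): lst = [40, 15, 18, 19, 6]

[40, 15, 18, 19, 6]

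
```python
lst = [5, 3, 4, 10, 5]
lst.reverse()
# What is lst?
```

[5, 10, 4, 3, 5]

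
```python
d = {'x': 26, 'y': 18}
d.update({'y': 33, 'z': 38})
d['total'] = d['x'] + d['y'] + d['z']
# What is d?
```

After line 1: d = {'x': 26, 'y': 18}
After line 2 (y overwritten, z added): d = {'x': 26, 'y': 33, 'z': 38}
After line 3 (total = 26 + 33 + 38 = 97): d = {'x': 26, 'y': 33, 'z': 38, 'total': 97}

{'x': 26, 'y': 33, 'z': 38, 'total': 97}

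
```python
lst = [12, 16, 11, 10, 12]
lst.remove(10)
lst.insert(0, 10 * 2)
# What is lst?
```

After line 1: lst = [12, 16, 11, 10, 12]
After line 2 (remove first 10): lst = [12, 16, 11, 12]
After line 3 (insert 20 at index 0): lst = [20, 12, 16, 11, 12]

[20, 12, 16, 11, 12]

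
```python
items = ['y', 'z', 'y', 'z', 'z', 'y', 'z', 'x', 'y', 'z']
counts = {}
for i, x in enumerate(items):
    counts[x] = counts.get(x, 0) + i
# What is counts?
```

Initial: counts = {}, items = ['y', 'z', 'y', 'z', 'z', 'y', 'z', 'x', 'y', 'z']
i=0, x='y': counts = {'y': 0}
i=1, x='z': counts = {'y': 0, 'z': 1}
i=2, x='y': counts = {'y': 2, 'z': 1}
i=3, x='z': counts = {'y': 2, 'z': 4}
i=4, x='z': counts = {'y': 2, 'z': 8}
i=5, x='y': counts = {'y': 7, 'z': 8}
i=6, x='z': counts = {'y': 7, 'z': 14}
i=7, x='x': counts = {'y': 7, 'z': 14, 'x': 7}
i=8, x='y': counts = {'y': 15, 'z': 14, 'x': 7}
i=9, x='z': counts = {'y': 15, 'z': 23, 'x': 7}

{'y': 15, 'z': 23, 'x': 7}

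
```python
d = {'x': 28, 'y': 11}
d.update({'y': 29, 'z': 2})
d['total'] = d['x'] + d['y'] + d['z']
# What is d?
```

After line 1: d = {'x': 28, 'y': 11}
After line 2 (y overwritten, z added): d = {'x': 28, 'y': 29, 'z': 2}
After line 3 (total = 28 + 29 + 2 = 59): d = {'x': 28, 'y': 29, 'z': 2, 'total': 59}

{'x': 28, 'y': 29, 'z': 2, 'total': 59}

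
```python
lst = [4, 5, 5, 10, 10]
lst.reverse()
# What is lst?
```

[10, 10, 5, 5, 4]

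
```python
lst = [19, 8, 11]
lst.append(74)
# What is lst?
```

[19, 8, 11, 74]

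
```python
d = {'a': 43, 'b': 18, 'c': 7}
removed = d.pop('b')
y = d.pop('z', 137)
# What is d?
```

After line 1: d = {'a': 43, 'b': 18, 'c': 7}
After line 2 (pop 'b' returns 18): d = {'a': 43, 'c': 7}, removed = 18
After line 3 (pop 'z' missing, returns default 137): d = {'a': 43, 'c': 7}, y = 137

{'a': 43, 'c': 7}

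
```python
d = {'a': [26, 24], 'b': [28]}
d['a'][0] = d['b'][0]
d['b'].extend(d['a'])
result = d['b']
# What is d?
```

After line 1: d = {'a': [26, 24], 'b': [28]}
After line 2 (a[0] = b[0] = 28): d = {'a': [28, 24], 'b': [28]}
After line 3 (b.extend(a) appends [28, 24]): d = {'a': [28, 24], 'b': [28, 28, 24]}
After line 4: result = d['b'] = [28, 28, 24]

{'a': [28, 24], 'b': [28, 28, 24]}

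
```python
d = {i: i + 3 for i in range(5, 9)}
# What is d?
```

{5: 8, 6: 9, 7: 10, 8: 11}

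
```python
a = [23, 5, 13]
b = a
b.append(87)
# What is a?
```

After line 1: a = [23, 5, 13]
After line 2 (b = a is an alias, same object): a = [23, 5, 13], b = [23, 5, 13]
After line 3 (b.append mutates the shared list): a = [23, 5, 13, 87], b = [23, 5, 13, 87]

[23, 5, 13, 87]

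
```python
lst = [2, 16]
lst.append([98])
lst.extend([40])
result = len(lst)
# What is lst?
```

After line 1: lst = [2, 16]
After line 2 (append adds [98] as single element): lst = [2, 16, [98]]
After line 3 (extend unpacks [40], adds 40): lst = [2, 16, [98], 40]
After line 4: result = len(lst) = 4

[2, 16, [98], 40]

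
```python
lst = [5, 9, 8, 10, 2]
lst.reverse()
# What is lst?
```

[2, 10, 8, 9, 5]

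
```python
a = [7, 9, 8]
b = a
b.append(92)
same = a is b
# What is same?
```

After line 1: a = [7, 9, 8]
After line 2 (b = a is an alias, same object): a = [7, 9, 8], b = [7, 9, 8]
After line 3 (b.append mutates the shared list): a = [7, 9, 8, 92], b = [7, 9, 8, 92]
After line 4 (same = a is b; same object -> True): same = True

True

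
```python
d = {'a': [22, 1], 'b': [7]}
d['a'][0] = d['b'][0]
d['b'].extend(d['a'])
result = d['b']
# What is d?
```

After line 1: d = {'a': [22, 1], 'b': [7]}
After line 2 (a[0] = b[0] = 7): d = {'a': [7, 1], 'b': [7]}
After line 3 (b.extend(a) appends [7, 1]): d = {'a': [7, 1], 'b': [7, 7, 1]}
After line 4: result = d['b'] = [7, 7, 1]

{'a': [7, 1], 'b': [7, 7, 1]}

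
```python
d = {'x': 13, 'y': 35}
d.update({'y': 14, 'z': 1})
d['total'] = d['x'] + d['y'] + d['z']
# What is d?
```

After line 1: d = {'x': 13, 'y': 35}
After line 2 (y overwritten, z added): d = {'x': 13, 'y': 14, 'z': 1}
After line 3 (total = 13 + 14 + 1 = 28): d = {'x': 13, 'y': 14, 'z': 1, 'total': 28}

{'x': 13, 'y': 14, 'z': 1, 'total': 28}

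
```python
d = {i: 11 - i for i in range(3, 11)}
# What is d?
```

{3: 8, 4: 7, 5: 6, 6: 5, 7: 4, 8: 3, 9: 2, 10: 1}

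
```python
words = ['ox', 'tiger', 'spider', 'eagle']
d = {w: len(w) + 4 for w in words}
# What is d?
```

{'ox': 6, 'tiger': 9, 'spider': 10, 'eagle': 9}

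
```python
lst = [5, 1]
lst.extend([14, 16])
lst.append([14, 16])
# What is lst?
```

After line 1: lst = [5, 1]
After line 2 (extend unpacks [14, 16]): lst = [5, 1, 14, 16]
After line 3 (append adds [14, 16] as single element): lst = [5, 1, 14, 16, [14, 16]]

[5, 1, 14, 16, [14, 16]]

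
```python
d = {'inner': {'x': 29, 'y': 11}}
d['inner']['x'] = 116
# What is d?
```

After line 1: d = {'inner': {'x': 29, 'y': 11}}
After line 2 (inner x overwritten): d = {'inner': {'x': 116, 'y': 11}}

{'inner': {'x': 116, 'y': 11}}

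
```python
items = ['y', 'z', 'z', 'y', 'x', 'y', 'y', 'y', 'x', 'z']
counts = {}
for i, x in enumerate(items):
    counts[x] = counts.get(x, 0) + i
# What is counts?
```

Initial: counts = {}, items = ['y', 'z', 'z', 'y', 'x', 'y', 'y', 'y', 'x', 'z']
i=0, x='y': counts = {'y': 0}
i=1, x='z': counts = {'y': 0, 'z': 1}
i=2, x='z': counts = {'y': 0, 'z': 3}
i=3, x='y': counts = {'y': 3, 'z': 3}
i=4, x='x': counts = {'y': 3, 'z': 3, 'x': 4}
i=5, x='y': counts = {'y': 8, 'z': 3, 'x': 4}
i=6, x='y': counts = {'y': 14, 'z': 3, 'x': 4}
i=7, x='y': counts = {'y': 21, 'z': 3, 'x': 4}
i=8, x='x': counts = {'y': 21, 'z': 3, 'x': 12}
i=9, x='z': counts = {'y': 21, 'z': 12, 'x': 12}

{'y': 21, 'z': 12, 'x': 12}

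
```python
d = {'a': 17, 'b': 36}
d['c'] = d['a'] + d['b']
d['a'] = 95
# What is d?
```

After line 1: d = {'a': 17, 'b': 36}
After line 2 (d['c'] = 17 + 36): d = {'a': 17, 'b': 36, 'c': 53}
After line 3: d = {'a': 95, 'b': 36, 'c': 53}

{'a': 95, 'b': 36, 'c': 53}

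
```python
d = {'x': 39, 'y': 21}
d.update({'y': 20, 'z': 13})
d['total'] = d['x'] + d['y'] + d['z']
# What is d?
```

After line 1: d = {'x': 39, 'y': 21}
After line 2 (y overwritten, z added): d = {'x': 39, 'y': 20, 'z': 13}
After line 3 (total = 39 + 20 + 13 = 72): d = {'x': 39, 'y': 20, 'z': 13, 'total': 72}

{'x': 39, 'y': 20, 'z': 13, 'total': 72}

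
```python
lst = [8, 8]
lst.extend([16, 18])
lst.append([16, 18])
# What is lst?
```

After line 1: lst = [8, 8]
After line 2 (extend unpacks [16, 18]): lst = [8, 8, 16, 18]
After line 3 (append adds [16, 18] as single element): lst = [8, 8, 16, 18, [16, 18]]

[8, 8, 16, 18, [16, 18]]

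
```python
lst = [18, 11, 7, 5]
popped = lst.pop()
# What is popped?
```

5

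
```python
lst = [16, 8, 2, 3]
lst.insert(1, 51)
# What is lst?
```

[16, 51, 8, 2, 3]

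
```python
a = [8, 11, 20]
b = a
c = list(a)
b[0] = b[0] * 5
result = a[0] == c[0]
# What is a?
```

After line 1: a = [8, 11, 20]
After line 2 (b = a, alias): a = [8, 11, 20], b = [8, 11, 20]
After line 3 (c = list(a) is a copy, new object): c = [8, 11, 20]
After line 4 (b[0] = 8 * 5 = 40; mutates shared a/b): a = b = [40, 11, 20], c = [8, 11, 20]
After line 5 (a[0] = 40, c[0] = 8; result = False)

[40, 11, 20]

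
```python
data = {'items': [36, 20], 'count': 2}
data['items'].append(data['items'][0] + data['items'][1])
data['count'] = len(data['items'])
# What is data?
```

After line 1: data = {'items': [36, 20], 'count': 2}
After line 2 (append 36 + 20 = 56): data = {'items': [36, 20, 56], 'count': 2}
After line 3 (count = len(items) = 3): data = {'items': [36, 20, 56], 'count': 3}

{'items': [36, 20, 56], 'count': 3}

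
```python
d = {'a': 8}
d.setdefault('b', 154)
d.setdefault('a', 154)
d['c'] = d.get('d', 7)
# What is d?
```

After line 1: d = {'a': 8}
After line 2 (setdefault adds 'b'=154): d = {'a': 8, 'b': 154}
After line 3 (setdefault 'a' no-op, already exists): d = {'a': 8, 'b': 154}
After line 4 (get('d', 7) returns default since 'd' not in d): d = {'a': 8, 'b': 154, 'c': 7}

{'a': 8, 'b': 154, 'c': 7}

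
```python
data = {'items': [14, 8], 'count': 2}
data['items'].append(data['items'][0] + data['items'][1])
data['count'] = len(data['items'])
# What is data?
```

After line 1: data = {'items': [14, 8], 'count': 2}
After line 2 (append 14 + 8 = 22): data = {'items': [14, 8, 22], 'count': 2}
After line 3 (count = len(items) = 3): data = {'items': [14, 8, 22], 'count': 3}

{'items': [14, 8, 22], 'count': 3}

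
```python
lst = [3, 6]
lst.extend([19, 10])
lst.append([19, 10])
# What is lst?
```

After line 1: lst = [3, 6]
After line 2 (extend unpacks [19, 10]): lst = [3, 6, 19, 10]
After line 3 (append adds [19, 10] as single element): lst = [3, 6, 19, 10, [19, 10]]

[3, 6, 19, 10, [19, 10]]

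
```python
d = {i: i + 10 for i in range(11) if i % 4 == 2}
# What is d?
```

{2: 12, 6: 16, 10: 20}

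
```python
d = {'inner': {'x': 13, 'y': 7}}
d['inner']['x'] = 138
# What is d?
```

After line 1: d = {'inner': {'x': 13, 'y': 7}}
After line 2 (inner x overwritten): d = {'inner': {'x': 138, 'y': 7}}

{'inner': {'x': 138, 'y': 7}}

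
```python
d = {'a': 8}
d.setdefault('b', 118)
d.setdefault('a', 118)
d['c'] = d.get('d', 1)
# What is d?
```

After line 1: d = {'a': 8}
After line 2 (setdefault adds 'b'=118): d = {'a': 8, 'b': 118}
After line 3 (setdefault 'a' no-op, already exists): d = {'a': 8, 'b': 118}
After line 4 (get('d', 1) returns default since 'd' not in d): d = {'a': 8, 'b': 118, 'c': 1}

{'a': 8, 'b': 118, 'c': 1}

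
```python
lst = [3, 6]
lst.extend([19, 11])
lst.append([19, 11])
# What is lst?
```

After line 1: lst = [3, 6]
After line 2 (extend unpacks [19, 11]): lst = [3, 6, 19, 11]
After line 3 (append adds [19, 11] as single element): lst = [3, 6, 19, 11, [19, 11]]

[3, 6, 19, 11, [19, 11]]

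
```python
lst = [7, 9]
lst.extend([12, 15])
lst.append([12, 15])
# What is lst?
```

After line 1: lst = [7, 9]
After line 2 (extend unpacks [12, 15]): lst = [7, 9, 12, 15]
After line 3 (append adds [12, 15] as single element): lst = [7, 9, 12, 15, [12, 15]]

[7, 9, 12, 15, [12, 15]]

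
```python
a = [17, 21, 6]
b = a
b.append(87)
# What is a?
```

After line 1: a = [17, 21, 6]
After line 2 (b = a is an alias, same object): a = [17, 21, 6], b = [17, 21, 6]
After line 3 (b.append mutates the shared list): a = [17, 21, 6, 87], b = [17, 21, 6, 87]

[17, 21, 6, 87]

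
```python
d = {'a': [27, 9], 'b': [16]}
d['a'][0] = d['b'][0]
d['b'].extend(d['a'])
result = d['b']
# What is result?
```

After line 1: d = {'a': [27, 9], 'b': [16]}
After line 2 (a[0] = b[0] = 16): d = {'a': [16, 9], 'b': [16]}
After line 3 (b.extend(a) appends [16, 9]): d = {'a': [16, 9], 'b': [16, 16, 9]}
After line 4: result = d['b'] = [16, 16, 9]

[16, 16, 9]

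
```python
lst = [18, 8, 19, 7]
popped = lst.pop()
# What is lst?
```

[18, 8, 19]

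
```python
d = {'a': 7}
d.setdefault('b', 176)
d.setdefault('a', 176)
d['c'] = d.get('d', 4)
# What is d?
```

After line 1: d = {'a': 7}
After line 2 (setdefault adds 'b'=176): d = {'a': 7, 'b': 176}
After line 3 (setdefault 'a' no-op, already exists): d = {'a': 7, 'b': 176}
After line 4 (get('d', 4) returns default since 'd' not in d): d = {'a': 7, 'b': 176, 'c': 4}

{'a': 7, 'b': 176, 'c': 4}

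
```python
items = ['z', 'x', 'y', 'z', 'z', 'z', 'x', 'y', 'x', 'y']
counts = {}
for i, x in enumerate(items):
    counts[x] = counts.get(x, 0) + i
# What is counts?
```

Initial: counts = {}, items = ['z', 'x', 'y', 'z', 'z', 'z', 'x', 'y', 'x', 'y']
i=0, x='z': counts = {'z': 0}
i=1, x='x': counts = {'z': 0, 'x': 1}
i=2, x='y': counts = {'z': 0, 'x': 1, 'y': 2}
i=3, x='z': counts = {'z': 3, 'x': 1, 'y': 2}
i=4, x='z': counts = {'z': 7, 'x': 1, 'y': 2}
i=5, x='z': counts = {'z': 12, 'x': 1, 'y': 2}
i=6, x='x': counts = {'z': 12, 'x': 7, 'y': 2}
i=7, x='y': counts = {'z': 12, 'x': 7, 'y': 9}
i=8, x='x': counts = {'z': 12, 'x': 15, 'y': 9}
i=9, x='y': counts = {'z': 12, 'x': 15, 'y': 18}

{'z': 12, 'x': 15, 'y': 18}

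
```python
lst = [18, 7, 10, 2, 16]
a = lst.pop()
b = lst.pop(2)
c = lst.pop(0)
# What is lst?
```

After line 1: lst = [18, 7, 10, 2, 16]
After line 2 (pop() -> a = 16): lst = [18, 7, 10, 2]
After line 3 (pop(2) -> b = 10): lst = [18, 7, 2]
After line 4 (pop(0) -> c = 18): lst = [7, 2]

[7, 2]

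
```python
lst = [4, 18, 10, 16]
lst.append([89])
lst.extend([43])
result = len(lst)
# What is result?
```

After line 1: lst = [4, 18, 10, 16]
After line 2 (append adds [89] as single element): lst = [4, 18, 10, 16, [89]]
After line 3 (extend unpacks [43], adds 43): lst = [4, 18, 10, 16, [89], 43]
After line 4: result = len(lst) = 6

6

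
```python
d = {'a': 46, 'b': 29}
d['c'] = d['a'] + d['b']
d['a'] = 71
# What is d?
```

After line 1: d = {'a': 46, 'b': 29}
After line 2 (d['c'] = 46 + 29): d = {'a': 46, 'b': 29, 'c': 75}
After line 3: d = {'a': 71, 'b': 29, 'c': 75}

{'a': 71, 'b': 29, 'c': 75}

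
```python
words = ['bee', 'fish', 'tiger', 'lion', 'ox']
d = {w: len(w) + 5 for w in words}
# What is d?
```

{'bee': 8, 'fish': 9, 'tiger': 10, 'lion': 9, 'ox': 7}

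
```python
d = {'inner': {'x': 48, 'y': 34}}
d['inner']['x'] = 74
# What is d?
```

After line 1: d = {'inner': {'x': 48, 'y': 34}}
After line 2 (inner x overwritten): d = {'inner': {'x': 74, 'y': 34}}

{'inner': {'x': 74, 'y': 34}}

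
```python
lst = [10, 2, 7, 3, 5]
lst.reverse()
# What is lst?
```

[5, 3, 7, 2, 10]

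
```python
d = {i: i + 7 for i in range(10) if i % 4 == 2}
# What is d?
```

{2: 9, 6: 13}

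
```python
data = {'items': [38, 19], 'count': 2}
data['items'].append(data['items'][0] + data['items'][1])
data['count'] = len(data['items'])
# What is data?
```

After line 1: data = {'items': [38, 19], 'count': 2}
After line 2 (append 38 + 19 = 57): data = {'items': [38, 19, 57], 'count': 2}
After line 3 (count = len(items) = 3): data = {'items': [38, 19, 57], 'count': 3}

{'items': [38, 19, 57], 'count': 3}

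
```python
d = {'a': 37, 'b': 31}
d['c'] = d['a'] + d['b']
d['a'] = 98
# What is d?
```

After line 1: d = {'a': 37, 'b': 31}
After line 2 (d['c'] = 37 + 31): d = {'a': 37, 'b': 31, 'c': 68}
After line 3: d = {'a': 98, 'b': 31, 'c': 68}

{'a': 98, 'b': 31, 'c': 68}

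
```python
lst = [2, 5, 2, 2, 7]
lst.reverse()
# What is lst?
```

[7, 2, 2, 5, 2]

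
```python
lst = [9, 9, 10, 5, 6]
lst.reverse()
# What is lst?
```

[6, 5, 10, 9, 9]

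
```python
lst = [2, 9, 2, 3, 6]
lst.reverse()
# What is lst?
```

[6, 3, 2, 9, 2]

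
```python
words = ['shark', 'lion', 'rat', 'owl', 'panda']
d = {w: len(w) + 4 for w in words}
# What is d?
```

{'shark': 9, 'lion': 8, 'rat': 7, 'owl': 7, 'panda': 9}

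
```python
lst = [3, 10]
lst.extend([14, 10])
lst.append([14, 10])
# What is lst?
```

After line 1: lst = [3, 10]
After line 2 (extend unpacks [14, 10]): lst = [3, 10, 14, 10]
After line 3 (append adds [14, 10] as single element): lst = [3, 10, 14, 10, [14, 10]]

[3, 10, 14, 10, [14, 10]]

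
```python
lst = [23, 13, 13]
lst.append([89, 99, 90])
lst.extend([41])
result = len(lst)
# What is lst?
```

After line 1: lst = [23, 13, 13]
After line 2 (append adds [89, 99, 90] as single element): lst = [23, 13, 13, [89, 99, 90]]
After line 3 (extend unpacks [41], adds 41): lst = [23, 13, 13, [89, 99, 90], 41]
After line 4: result = len(lst) = 5

[23, 13, 13, [89, 99, 90], 41]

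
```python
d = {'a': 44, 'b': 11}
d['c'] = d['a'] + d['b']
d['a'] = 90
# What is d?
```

After line 1: d = {'a': 44, 'b': 11}
After line 2 (d['c'] = 44 + 11): d = {'a': 44, 'b': 11, 'c': 55}
After line 3: d = {'a': 90, 'b': 11, 'c': 55}

{'a': 90, 'b': 11, 'c': 55}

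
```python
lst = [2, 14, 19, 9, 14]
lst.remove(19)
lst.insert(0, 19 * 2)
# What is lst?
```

After line 1: lst = [2, 14, 19, 9, 14]
After line 2 (remove first 19): lst = [2, 14, 9, 14]
After line 3 (insert 38 at index 0): lst = [38, 2, 14, 9, 14]

[38, 2, 14, 9, 14]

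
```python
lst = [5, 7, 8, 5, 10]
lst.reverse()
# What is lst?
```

[10, 5, 8, 7, 5]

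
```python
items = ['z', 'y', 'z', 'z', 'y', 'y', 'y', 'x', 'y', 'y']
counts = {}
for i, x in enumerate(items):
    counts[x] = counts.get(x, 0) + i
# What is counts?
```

Initial: counts = {}, items = ['z', 'y', 'z', 'z', 'y', 'y', 'y', 'x', 'y', 'y']
i=0, x='z': counts = {'z': 0}
i=1, x='y': counts = {'z': 0, 'y': 1}
i=2, x='z': counts = {'z': 2, 'y': 1}
i=3, x='z': counts = {'z': 5, 'y': 1}
i=4, x='y': counts = {'z': 5, 'y': 5}
i=5, x='y': counts = {'z': 5, 'y': 10}
i=6, x='y': counts = {'z': 5, 'y': 16}
i=7, x='x': counts = {'z': 5, 'y': 16, 'x': 7}
i=8, x='y': counts = {'z': 5, 'y': 24, 'x': 7}
i=9, x='y': counts = {'z': 5, 'y': 33, 'x': 7}

{'z': 5, 'y': 33, 'x': 7}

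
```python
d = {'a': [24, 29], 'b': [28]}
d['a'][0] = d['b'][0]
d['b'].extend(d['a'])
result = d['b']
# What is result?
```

After line 1: d = {'a': [24, 29], 'b': [28]}
After line 2 (a[0] = b[0] = 28): d = {'a': [28, 29], 'b': [28]}
After line 3 (b.extend(a) appends [28, 29]): d = {'a': [28, 29], 'b': [28, 28, 29]}
After line 4: result = d['b'] = [28, 28, 29]

[28, 28, 29]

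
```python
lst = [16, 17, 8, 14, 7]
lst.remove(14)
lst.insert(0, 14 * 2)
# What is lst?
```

After line 1: lst = [16, 17, 8, 14, 7]
After line 2 (remove first 14): lst = [16, 17, 8, 7]
After line 3 (insert 28 at index 0): lst = [28, 16, 17, 8, 7]

[28, 16, 17, 8, 7]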